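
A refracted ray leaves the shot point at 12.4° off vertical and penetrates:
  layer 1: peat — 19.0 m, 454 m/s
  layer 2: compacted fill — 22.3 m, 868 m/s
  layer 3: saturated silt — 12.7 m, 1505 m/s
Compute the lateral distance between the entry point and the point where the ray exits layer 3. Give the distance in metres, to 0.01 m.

Ray parameter p = sin 12.4° / 454 m/s = 4.7299e-04 s/m.
Layer 1: θ = 12.40°; offset = 19.0·tan 12.40° = 4.1774 m.
Layer 2: sin θ = p·868 = 0.4106 → θ = 24.24°; offset = 22.3·tan 24.24° = 10.0405 m.
Layer 3: sin θ = p·1505 = 0.7118 → θ = 45.39°; offset = 12.7·tan 45.39° = 12.8719 m.
Σ offsets = 27.0898 m.

27.09 m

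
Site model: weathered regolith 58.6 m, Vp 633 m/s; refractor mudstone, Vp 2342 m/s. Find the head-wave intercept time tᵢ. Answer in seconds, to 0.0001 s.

θ_c = arcsin(V₁/V₂) = arcsin(633/2342) = 15.68°; cos θ_c = 0.9628.
tᵢ = 2h·cos θ_c / V₁ = 2·58.6·0.9628 / 633 = 0.17826 s.

0.1783 s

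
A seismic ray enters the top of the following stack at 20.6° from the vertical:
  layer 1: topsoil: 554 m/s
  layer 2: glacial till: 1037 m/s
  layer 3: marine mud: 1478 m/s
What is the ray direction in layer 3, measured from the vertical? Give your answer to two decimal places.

Ray parameter p = sin 20.6° / 554 = 6.3509e-04 s/m.
sin θ_3 = p·V_3 = 6.3509e-04 × 1478 = 0.9387.
θ_3 = arcsin 0.9387 = 69.83°.

69.83°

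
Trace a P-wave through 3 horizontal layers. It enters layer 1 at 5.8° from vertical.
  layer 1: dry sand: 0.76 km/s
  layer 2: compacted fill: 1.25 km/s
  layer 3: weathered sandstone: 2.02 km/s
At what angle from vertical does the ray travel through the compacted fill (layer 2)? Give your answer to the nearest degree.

Snell's law across each interface conserves sin θ / V, so sin θ_2 = V_2·sin θ₁/V₁.
sin θ_2 = 1.25 × sin 5.8° / 0.76 = 0.1662.
θ_2 = arcsin 0.1662 = 9.57°.

10°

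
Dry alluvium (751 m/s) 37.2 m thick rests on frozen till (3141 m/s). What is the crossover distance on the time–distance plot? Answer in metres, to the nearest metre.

95 m

θ_c = arcsin(751/3141) = 13.83°, so cos θ_c = 0.9710 and tᵢ = 2h cos θ_c/V₁ = 0.0962 s.
At crossover x/V₁ = x/V₂ + tᵢ ⇒ x = tᵢ/(1/V₁ − 1/V₂) = 0.09619/(1.3316e-03 − 3.1837e-04) = 94.94 m.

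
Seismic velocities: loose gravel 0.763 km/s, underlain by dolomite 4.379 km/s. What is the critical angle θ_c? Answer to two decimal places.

10.03°

At critical incidence the refracted ray runs along the interface (θ₂ = 90°), so sin θ_c = V₁/V₂.
θ_c = arcsin(0.763/4.379) = arcsin 0.1742 = 10.03°.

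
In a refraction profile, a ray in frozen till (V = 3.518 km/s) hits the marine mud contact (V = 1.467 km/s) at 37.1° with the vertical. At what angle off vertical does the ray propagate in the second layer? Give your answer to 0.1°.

14.6°

sin θ₁/V₁ = sin θ₂/V₂ ⇒ sin θ₂ = 1.467·sin 37.1°/3.518 = 1.467·0.6032/3.518 = 0.2515.
θ₂ = arcsin 0.2515 = 14.57° from the normal.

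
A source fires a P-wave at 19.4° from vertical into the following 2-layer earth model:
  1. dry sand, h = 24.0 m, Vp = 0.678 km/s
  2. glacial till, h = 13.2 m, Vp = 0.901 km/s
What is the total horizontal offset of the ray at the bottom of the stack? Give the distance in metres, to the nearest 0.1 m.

p = sin θ₁/V₁ = sin 19.4°/0.678 = 4.8991e-01 s/km is conserved through the stack.
Layer 1: θ = 19.40°; offset = 24.0·tan 19.40° = 8.452 m.
Layer 2: sin θ = p·0.901 = 0.4414 → θ = 26.19°; offset = 13.2·tan 26.19° = 6.493 m.
Total horizontal offset = 14.945 m.

14.9 m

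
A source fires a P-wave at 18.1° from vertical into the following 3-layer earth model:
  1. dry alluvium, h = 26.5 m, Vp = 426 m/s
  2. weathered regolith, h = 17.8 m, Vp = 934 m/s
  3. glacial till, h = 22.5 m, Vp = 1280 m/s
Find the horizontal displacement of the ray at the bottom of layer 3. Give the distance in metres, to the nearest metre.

84 m

p = sin θ₁/V₁ = sin 18.1°/426 = 7.2929e-04 s/m is conserved through the stack.
Layer 1: θ = 18.10°; offset = 26.5·tan 18.10° = 8.662 m.
Layer 2: sin θ = p·934 = 0.6812 → θ = 42.93°; offset = 17.8·tan 42.93° = 16.560 m.
Layer 3: sin θ = p·1280 = 0.9335 → θ = 68.99°; offset = 22.5·tan 68.99° = 58.569 m.
Summing the layer offsets gives 83.791 m.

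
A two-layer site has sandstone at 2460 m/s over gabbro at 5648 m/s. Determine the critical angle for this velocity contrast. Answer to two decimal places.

At critical incidence the refracted ray runs along the interface (θ₂ = 90°), so sin θ_c = V₁/V₂.
θ_c = arcsin(2460/5648) = arcsin 0.4356 = 25.82°.

25.82°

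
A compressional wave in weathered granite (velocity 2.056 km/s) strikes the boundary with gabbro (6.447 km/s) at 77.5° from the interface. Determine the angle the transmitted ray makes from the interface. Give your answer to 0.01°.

Convert to the normal: θ₁ = 90° − 77.5° = 12.5°.
Snell's law: sin θ₂ = (V₂/V₁)·sin θ₁ = (6.447/2.056)·sin 12.5° = 0.6787.
θ₂ = sin⁻¹(0.6787) = 42.74° (from vertical).
From the interface: 90° − 42.74° = 47.26°.

47.26°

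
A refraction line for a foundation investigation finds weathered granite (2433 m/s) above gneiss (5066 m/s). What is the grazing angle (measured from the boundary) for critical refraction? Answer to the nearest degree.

61°

Critical incidence: sin θ_c = V₁/V₂ = 2433/5066 = 0.4803.
θ_c = arcsin 0.4803 = 28.70°.
Measured from the interface: 90° − 28.70° = 61.30°.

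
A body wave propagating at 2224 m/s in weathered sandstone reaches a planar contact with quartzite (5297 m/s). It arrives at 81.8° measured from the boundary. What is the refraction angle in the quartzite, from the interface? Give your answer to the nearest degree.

70°

Angle from the normal: 90° − 81.8° = 8.2°.
sin θ₁/V₁ = sin θ₂/V₂ ⇒ sin θ₂ = 5297·sin 8.2°/2224 = 5297·0.1426/2224 = 0.3397.
θ₂ = sin⁻¹(0.3397) = 19.86° (from vertical).
From the interface: 90° − 19.86° = 70.14°.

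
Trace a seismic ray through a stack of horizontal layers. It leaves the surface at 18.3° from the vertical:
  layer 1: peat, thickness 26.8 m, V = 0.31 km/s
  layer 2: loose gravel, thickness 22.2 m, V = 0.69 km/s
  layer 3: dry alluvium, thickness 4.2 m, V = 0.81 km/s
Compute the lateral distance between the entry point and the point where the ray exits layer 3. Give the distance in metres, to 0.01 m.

36.58 m

p = sin θ₁/V₁ = sin 18.3°/0.31 = 1.0129e+00 s/km is conserved through the stack.
Layer 1: θ = 18.30°; offset = 26.8·tan 18.30° = 8.8633 m.
Layer 2: sin θ = p·0.69 = 0.6989 → θ = 44.34°; offset = 22.2·tan 44.34° = 21.6926 m.
Layer 3: sin θ = p·0.81 = 0.8204 → θ = 55.13°; offset = 4.2·tan 55.13° = 6.0268 m.
Summing the layer offsets gives 36.5827 m.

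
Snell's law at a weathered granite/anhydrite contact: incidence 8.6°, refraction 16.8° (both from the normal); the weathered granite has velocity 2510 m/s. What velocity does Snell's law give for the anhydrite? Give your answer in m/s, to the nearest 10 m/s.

sin 8.6° = 0.1495; sin 16.8° = 0.2890.
V₂ = V₁·(sin θ₂/sin θ₁) = 2510·(0.2890/0.1495) = 4851.49 m/s.

4850 m/s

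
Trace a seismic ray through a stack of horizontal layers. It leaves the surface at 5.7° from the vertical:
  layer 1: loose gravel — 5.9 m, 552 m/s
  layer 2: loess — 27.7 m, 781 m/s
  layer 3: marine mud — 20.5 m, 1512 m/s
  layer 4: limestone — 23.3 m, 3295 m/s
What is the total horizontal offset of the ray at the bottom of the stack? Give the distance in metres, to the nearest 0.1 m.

Apply Snell's law at each interface; in layer i the horizontal offset is hᵢ·tan θᵢ.
Layer 1: θ = 5.70°; offset = 5.9·tan 5.70° = 0.589 m.
Layer 2: sin θ = 781·sin 5.7°/552 = 0.1405, θ = 8.08°; offset = 27.7·tan 8.08° = 3.931 m.
Layer 3: sin θ = 1512·sin 5.7°/552 = 0.2720, θ = 15.79°; offset = 20.5·tan 15.79° = 5.796 m.
Layer 4: sin θ = 3295·sin 5.7°/552 = 0.5929, θ = 36.36°; offset = 23.3·tan 36.36° = 17.153 m.
Summing the layer offsets gives 27.469 m.

27.5 m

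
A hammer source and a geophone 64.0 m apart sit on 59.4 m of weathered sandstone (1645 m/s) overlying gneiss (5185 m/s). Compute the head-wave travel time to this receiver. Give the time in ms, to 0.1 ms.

80.8 ms

θ_c = arcsin(V₁/V₂) = arcsin(1645/5185) = 18.50°, cos θ_c = 0.9483.
Intercept time tᵢ = 2h cos θ_c / V₁ = 2·59.4·0.9483/1645 = 0.06849 s.
t = x/V₂ + tᵢ = 64.0/5185 + 0.06849 = 0.08083 s.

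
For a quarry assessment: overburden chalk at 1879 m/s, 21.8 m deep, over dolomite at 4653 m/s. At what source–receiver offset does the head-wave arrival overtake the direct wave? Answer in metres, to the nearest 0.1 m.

x_cross = 2h·√((V₂+V₁)/(V₂−V₁)).
(V₂+V₁)/(V₂−V₁) = (4653+1879)/(4653−1879) = 2.3547; √ = 1.5345.
x_cross = 2·21.8·1.5345 = 66.90 m.

66.9 m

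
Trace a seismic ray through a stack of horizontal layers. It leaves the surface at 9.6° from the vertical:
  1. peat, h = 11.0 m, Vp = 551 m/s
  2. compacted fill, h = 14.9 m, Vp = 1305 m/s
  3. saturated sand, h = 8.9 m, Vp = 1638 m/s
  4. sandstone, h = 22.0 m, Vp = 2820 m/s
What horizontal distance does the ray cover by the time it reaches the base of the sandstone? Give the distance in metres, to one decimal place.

49.4 m

Ray parameter p = sin 9.6° / 551 m/s = 3.0267e-04 s/m.
Layer 1: θ = 9.60°; offset = 11.0·tan 9.60° = 1.861 m.
Layer 2: sin θ = p·1305 = 0.3950 → θ = 23.26°; offset = 14.9·tan 23.26° = 6.406 m.
Layer 3: sin θ = p·1638 = 0.4958 → θ = 29.72°; offset = 8.9·tan 29.72° = 5.081 m.
Layer 4: sin θ = p·2820 = 0.8535 → θ = 58.60°; offset = 22.0·tan 58.60° = 36.037 m.
Summing the layer offsets gives 49.384 m.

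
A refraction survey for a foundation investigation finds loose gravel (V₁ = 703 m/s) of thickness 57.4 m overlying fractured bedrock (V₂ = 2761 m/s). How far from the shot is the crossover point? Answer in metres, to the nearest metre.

x_cross = 2h·√((V₂+V₁)/(V₂−V₁)).
(V₂+V₁)/(V₂−V₁) = (2761+703)/(2761−703) = 1.6832; √ = 1.2974.
x_cross = 2·57.4·1.2974 = 148.94 m.

149 m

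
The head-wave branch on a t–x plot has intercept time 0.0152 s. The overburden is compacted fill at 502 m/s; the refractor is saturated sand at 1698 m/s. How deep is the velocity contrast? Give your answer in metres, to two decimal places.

3.99 m

θ_c = arcsin(502/1698) = 17.20°; cos θ_c = 0.9553.
tᵢ = 2h cos θ_c/V₁ ⇒ h = tᵢ·V₁/(2 cos θ_c) = 0.0152·502/(2·0.9553) = 3.99 m.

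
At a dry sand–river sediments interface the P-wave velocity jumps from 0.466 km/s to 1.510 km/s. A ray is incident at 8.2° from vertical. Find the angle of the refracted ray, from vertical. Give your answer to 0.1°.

sin θ₁/V₁ = sin θ₂/V₂ ⇒ sin θ₂ = 1.510·sin 8.2°/0.466 = 1.510·0.1426/0.466 = 0.4622.
θ₂ = arcsin 0.4622 = 27.53° from the normal.

27.5°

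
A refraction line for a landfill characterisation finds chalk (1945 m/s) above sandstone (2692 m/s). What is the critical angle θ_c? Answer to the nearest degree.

46°

At critical incidence the refracted ray runs along the interface (θ₂ = 90°), so sin θ_c = V₁/V₂.
θ_c = arcsin(1945/2692) = arcsin 0.7225 = 46.26°.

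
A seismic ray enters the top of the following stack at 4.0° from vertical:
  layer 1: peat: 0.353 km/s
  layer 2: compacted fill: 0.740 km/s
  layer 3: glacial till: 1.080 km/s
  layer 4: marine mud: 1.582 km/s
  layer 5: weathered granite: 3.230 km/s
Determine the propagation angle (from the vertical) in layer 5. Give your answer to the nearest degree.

40°

Ray parameter p = sin 4.0° / 0.353 = 1.9761e-01 s/km.
sin θ_5 = p·V_5 = 1.9761e-01 × 3.230 = 0.6383.
θ_5 = 39.66° from the vertical.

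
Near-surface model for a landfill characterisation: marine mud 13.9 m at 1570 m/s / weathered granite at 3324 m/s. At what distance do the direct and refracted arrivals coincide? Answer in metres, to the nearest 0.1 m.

x_cross = 2h·√((V₂+V₁)/(V₂−V₁)).
(V₂+V₁)/(V₂−V₁) = (3324+1570)/(3324−1570) = 2.7902; √ = 1.6704.
x_cross = 2·13.9·1.6704 = 46.44 m.

46.4 m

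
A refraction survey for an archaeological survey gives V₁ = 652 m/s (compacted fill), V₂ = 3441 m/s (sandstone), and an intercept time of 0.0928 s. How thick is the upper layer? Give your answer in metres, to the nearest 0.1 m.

30.8 m

θ_c = arcsin(652/3441) = 10.92°; cos θ_c = 0.9819.
tᵢ = 2h cos θ_c/V₁ ⇒ h = tᵢ·V₁/(2 cos θ_c) = 0.0928·652/(2·0.9819) = 30.81 m.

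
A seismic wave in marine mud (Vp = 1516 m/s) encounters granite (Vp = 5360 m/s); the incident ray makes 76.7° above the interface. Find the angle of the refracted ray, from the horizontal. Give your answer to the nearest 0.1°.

35.6°

Angle from the normal: 90° − 76.7° = 13.3°.
sin θ₁/V₁ = sin θ₂/V₂ ⇒ sin θ₂ = 5360·sin 13.3°/1516 = 5360·0.2300/1516 = 0.8134.
θ₂ = sin⁻¹(0.8134) = 54.43° (from vertical).
From the interface: 90° − 54.43° = 35.57°.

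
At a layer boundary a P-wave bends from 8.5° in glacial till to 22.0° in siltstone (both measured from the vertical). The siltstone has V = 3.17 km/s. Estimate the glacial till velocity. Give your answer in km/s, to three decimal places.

1.251 km/s

sin 8.5° = 0.1478; sin 22.0° = 0.3746.
V₁ = V₂·(sin θ₁/sin θ₂) = 3.17·(0.1478/0.3746) = 1.251 km/s.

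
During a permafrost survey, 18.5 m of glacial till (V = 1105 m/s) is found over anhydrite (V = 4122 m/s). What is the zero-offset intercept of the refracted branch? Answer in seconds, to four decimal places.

0.0323 s

θ_c = arcsin(V₁/V₂) = arcsin(1105/4122) = 15.55°; cos θ_c = 0.9634.
tᵢ = 2h·cos θ_c / V₁ = 2·18.5·0.9634 / 1105 = 0.03226 s.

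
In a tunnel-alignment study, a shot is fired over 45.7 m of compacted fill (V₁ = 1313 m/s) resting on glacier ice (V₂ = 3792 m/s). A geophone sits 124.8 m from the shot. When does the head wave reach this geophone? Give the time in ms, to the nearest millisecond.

θ_c = arcsin(V₁/V₂) = arcsin(1313/3792) = 20.26°, cos θ_c = 0.9381.
Intercept time tᵢ = 2h cos θ_c / V₁ = 2·45.7·0.9381/1313 = 0.06531 s.
t = x/V₂ + tᵢ = 124.8/3792 + 0.06531 = 0.09822 s.

98 ms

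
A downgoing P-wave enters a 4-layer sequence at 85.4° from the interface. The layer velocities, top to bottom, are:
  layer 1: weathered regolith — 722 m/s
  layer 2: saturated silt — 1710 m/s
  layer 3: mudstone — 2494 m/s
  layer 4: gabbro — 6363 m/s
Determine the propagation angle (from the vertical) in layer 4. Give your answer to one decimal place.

From the normal: θ₁ = 90° − 85.4° = 4.6°.
Snell's law across each interface conserves sin θ / V, so sin θ_4 = V_4·sin θ₁/V₁.
sin θ_4 = 6363 × sin 4.6° / 722 = 0.7068.
θ_4 = 44.97° from the vertical.

45.0°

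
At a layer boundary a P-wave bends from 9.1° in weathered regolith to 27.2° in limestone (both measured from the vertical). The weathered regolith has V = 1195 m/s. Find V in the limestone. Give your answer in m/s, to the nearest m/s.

sin 9.1° = 0.1582; sin 27.2° = 0.4571.
V₂ = V₁·(sin θ₂/sin θ₁) = 1195·(0.4571/0.1582) = 3453.71 m/s.

3454 m/s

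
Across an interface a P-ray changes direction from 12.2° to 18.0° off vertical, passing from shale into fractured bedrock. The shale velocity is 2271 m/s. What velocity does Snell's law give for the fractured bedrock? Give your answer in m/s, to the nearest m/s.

3321 m/s

Snell's law: sin 12.2°/V₁ = sin 18.0°/V₂.
V₂ = V₁·sin 18.0°/sin 12.2° = 2271 × 1.4623 = 3320.85 m/s.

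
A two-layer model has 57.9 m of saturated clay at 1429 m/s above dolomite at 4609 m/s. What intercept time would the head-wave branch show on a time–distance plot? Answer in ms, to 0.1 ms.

77.0 ms

tᵢ = 2h·√(V₂²−V₁²)/(V₁V₂).
√(V₂²−V₁²) = √(4609²−1429²) = 4381.9 m/s.
tᵢ = 2·57.9·4381.9/(1429·4609) = 0.07704 s.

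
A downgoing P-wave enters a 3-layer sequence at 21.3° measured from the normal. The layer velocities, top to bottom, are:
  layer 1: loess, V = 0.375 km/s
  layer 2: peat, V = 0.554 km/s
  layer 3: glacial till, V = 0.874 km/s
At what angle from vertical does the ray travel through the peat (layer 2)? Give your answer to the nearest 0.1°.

Snell's law across each interface conserves sin θ / V, so sin θ_2 = V_2·sin θ₁/V₁.
sin θ_2 = 0.554 × sin 21.3° / 0.375 = 0.5366.
θ_2 = arcsin 0.5366 = 32.46°.

32.5°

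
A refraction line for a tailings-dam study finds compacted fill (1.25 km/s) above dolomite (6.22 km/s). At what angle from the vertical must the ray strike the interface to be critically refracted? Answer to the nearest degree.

At critical incidence the refracted ray runs along the interface (θ₂ = 90°), so sin θ_c = V₁/V₂.
θ_c = arcsin(1.25/6.22) = arcsin 0.2010 = 11.59°.

12°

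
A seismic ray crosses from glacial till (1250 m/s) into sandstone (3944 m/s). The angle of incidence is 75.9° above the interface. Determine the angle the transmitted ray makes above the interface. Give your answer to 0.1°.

Angle from the normal: 90° − 75.9° = 14.1°.
sin θ₁/V₁ = sin θ₂/V₂ ⇒ sin θ₂ = 3944·sin 14.1°/1250 = 3944·0.2436/1250 = 0.7687.
θ₂ = arcsin 0.7687 = 50.23° from the normal.
From the interface: 90° − 50.23° = 39.77°.

39.8°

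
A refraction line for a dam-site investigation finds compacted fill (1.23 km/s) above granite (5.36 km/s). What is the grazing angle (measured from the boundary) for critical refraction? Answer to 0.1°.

At critical incidence the refracted ray runs along the interface (θ₂ = 90°), so sin θ_c = V₁/V₂.
θ_c = arcsin(1.23/5.36) = arcsin 0.2295 = 13.27°.
Measured from the interface: 90° − 13.27° = 76.73°.

76.7°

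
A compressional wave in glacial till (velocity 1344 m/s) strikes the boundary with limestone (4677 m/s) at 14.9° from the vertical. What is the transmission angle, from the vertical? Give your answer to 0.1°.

Snell's law: sin θ₂ = (V₂/V₁)·sin θ₁ = (4677/1344)·sin 14.9° = 0.8948.
θ₂ = arcsin 0.8948 = 63.48° from the normal.

63.5°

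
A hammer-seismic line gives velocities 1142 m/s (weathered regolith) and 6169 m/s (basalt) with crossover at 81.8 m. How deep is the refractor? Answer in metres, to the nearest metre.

h = (x_cross/2)·√((V₂−V₁)/(V₂+V₁)).
(V₂−V₁)/(V₂+V₁) = (6169−1142)/(6169+1142) = 0.6876; √ = 0.8292.
h = (81.8/2)·0.8292 = 33.91 m.

34 m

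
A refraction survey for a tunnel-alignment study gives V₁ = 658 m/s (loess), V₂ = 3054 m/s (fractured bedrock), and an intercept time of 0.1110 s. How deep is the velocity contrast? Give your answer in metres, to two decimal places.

θ_c = arcsin(658/3054) = 12.44°; cos θ_c = 0.9765.
tᵢ = 2h cos θ_c/V₁ ⇒ h = tᵢ·V₁/(2 cos θ_c) = 0.111·658/(2·0.9765) = 37.40 m.

37.40 m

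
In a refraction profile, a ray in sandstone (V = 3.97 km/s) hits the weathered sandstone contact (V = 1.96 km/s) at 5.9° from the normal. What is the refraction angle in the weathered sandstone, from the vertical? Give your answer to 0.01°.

2.91°

Snell's law: sin θ₂ = (V₂/V₁)·sin θ₁ = (1.96/3.97)·sin 5.9° = 0.0507.
θ₂ = sin⁻¹(0.0507) = 2.91° (from vertical).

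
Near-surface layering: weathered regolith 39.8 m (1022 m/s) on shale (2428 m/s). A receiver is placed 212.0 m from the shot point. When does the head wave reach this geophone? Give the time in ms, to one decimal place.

158.0 ms

t = x/V₂ + 2h·√(V₂²−V₁²)/(V₁V₂).
√(V₂²−V₁²) = √(2428²−1022²) = 2202.4 m/s; delay term = 2·39.8·2202.4/(1022·2428) = 0.07065 s.
t = 212.0/2428 + 0.07065 = 0.15797 s.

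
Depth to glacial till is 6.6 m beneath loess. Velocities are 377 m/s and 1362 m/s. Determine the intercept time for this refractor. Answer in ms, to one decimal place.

33.6 ms

θ_c = arcsin(V₁/V₂) = arcsin(377/1362) = 16.07°; cos θ_c = 0.9609.
tᵢ = 2h·cos θ_c / V₁ = 2·6.6·0.9609 / 377 = 0.03365 s.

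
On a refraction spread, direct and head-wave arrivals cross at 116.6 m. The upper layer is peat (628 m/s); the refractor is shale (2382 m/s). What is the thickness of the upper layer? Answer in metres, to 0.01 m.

h = (x_cross/2)·√((V₂−V₁)/(V₂+V₁)).
(V₂−V₁)/(V₂+V₁) = (2382−628)/(2382+628) = 0.5827; √ = 0.7634.
h = (116.6/2)·0.7634 = 44.50 m.

44.50 m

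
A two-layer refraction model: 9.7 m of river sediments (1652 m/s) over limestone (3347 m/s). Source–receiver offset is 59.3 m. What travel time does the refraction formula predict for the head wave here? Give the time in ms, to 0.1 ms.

27.9 ms

t = x/V₂ + 2h·√(V₂²−V₁²)/(V₁V₂).
√(V₂²−V₁²) = √(3347²−1652²) = 2910.9 m/s; delay term = 2·9.7·2910.9/(1652·3347) = 0.01021 s.
t = 59.3/3347 + 0.01021 = 0.02793 s.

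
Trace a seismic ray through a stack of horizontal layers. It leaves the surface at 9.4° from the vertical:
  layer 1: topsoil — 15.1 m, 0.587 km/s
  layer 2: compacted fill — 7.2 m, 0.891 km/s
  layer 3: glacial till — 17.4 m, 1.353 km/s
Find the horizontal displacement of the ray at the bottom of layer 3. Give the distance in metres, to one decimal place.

Ray parameter p = sin 9.4° / 0.587 km/s = 2.7824e-01 s/km.
Layer 1: θ = 9.40°; offset = 15.1·tan 9.40° = 2.500 m.
Layer 2: sin θ = p·0.891 = 0.2479 → θ = 14.35°; offset = 7.2·tan 14.35° = 1.842 m.
Layer 3: sin θ = p·1.353 = 0.3765 → θ = 22.11°; offset = 17.4·tan 22.11° = 7.070 m.
Total horizontal offset = 11.413 m.

11.4 m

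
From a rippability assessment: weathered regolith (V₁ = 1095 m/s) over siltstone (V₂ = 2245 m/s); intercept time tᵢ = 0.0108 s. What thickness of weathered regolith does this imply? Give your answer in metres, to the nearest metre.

7 m

θ_c = arcsin(1095/2245) = 29.19°; cos θ_c = 0.8730.
tᵢ = 2h cos θ_c/V₁ ⇒ h = tᵢ·V₁/(2 cos θ_c) = 0.0108·1095/(2·0.8730) = 6.77 m.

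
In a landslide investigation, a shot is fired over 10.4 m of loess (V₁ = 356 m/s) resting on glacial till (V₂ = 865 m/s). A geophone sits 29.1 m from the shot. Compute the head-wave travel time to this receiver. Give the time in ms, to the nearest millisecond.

θ_c = arcsin(V₁/V₂) = arcsin(356/865) = 24.30°, cos θ_c = 0.9114.
Intercept time tᵢ = 2h cos θ_c / V₁ = 2·10.4·0.9114/356 = 0.05325 s.
t = x/V₂ + tᵢ = 29.1/865 + 0.05325 = 0.08689 s.

87 ms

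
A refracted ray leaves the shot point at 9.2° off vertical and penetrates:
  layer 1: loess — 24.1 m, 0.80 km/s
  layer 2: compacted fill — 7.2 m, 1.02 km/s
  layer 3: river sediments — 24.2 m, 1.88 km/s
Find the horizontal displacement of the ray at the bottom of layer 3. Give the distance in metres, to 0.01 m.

15.21 m

Ray parameter p = sin 9.2° / 0.80 km/s = 1.9985e-01 s/km.
Layer 1: θ = 9.20°; offset = 24.1·tan 9.20° = 3.9033 m.
Layer 2: sin θ = p·1.02 = 0.2038 → θ = 11.76°; offset = 7.2·tan 11.76° = 1.4992 m.
Layer 3: sin θ = p·1.88 = 0.3757 → θ = 22.07°; offset = 24.2·tan 22.07° = 9.8113 m.
Σ offsets = 15.2138 m.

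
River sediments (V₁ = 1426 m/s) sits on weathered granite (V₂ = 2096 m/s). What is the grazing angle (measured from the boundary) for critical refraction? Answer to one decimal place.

Critical incidence: sin θ_c = V₁/V₂ = 1426/2096 = 0.6803.
θ_c = arcsin 0.6803 = 42.87°.
Measured from the interface: 90° − 42.87° = 47.13°.

47.1°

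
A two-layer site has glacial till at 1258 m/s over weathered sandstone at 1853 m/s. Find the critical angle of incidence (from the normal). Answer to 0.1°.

At critical incidence the refracted ray runs along the interface (θ₂ = 90°), so sin θ_c = V₁/V₂.
θ_c = arcsin(1258/1853) = arcsin 0.6789 = 42.76°.

42.8°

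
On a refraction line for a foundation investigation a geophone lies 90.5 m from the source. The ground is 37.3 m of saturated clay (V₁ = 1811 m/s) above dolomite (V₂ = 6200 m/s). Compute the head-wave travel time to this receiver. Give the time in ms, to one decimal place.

θ_c = arcsin(V₁/V₂) = arcsin(1811/6200) = 16.98°, cos θ_c = 0.9564.
Intercept time tᵢ = 2h cos θ_c / V₁ = 2·37.3·0.9564/1811 = 0.03940 s.
t = x/V₂ + tᵢ = 90.5/6200 + 0.03940 = 0.05399 s.

54.0 ms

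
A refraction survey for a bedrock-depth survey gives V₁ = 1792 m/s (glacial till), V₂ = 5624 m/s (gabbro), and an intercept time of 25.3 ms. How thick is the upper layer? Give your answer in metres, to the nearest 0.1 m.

θ_c = arcsin(1792/5624) = 18.58°; cos θ_c = 0.9479.
tᵢ = 2h cos θ_c/V₁ ⇒ h = tᵢ·V₁/(2 cos θ_c) = 0.0253·1792/(2·0.9479) = 23.92 m.

23.9 m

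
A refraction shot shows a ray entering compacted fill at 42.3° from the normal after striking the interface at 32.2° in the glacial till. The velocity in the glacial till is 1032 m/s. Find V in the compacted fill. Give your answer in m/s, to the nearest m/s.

sin 32.2° = 0.5329; sin 42.3° = 0.6730.
V₂ = V₁·(sin θ₂/sin θ₁) = 1032·(0.6730/0.5329) = 1303.40 m/s.

1303 m/s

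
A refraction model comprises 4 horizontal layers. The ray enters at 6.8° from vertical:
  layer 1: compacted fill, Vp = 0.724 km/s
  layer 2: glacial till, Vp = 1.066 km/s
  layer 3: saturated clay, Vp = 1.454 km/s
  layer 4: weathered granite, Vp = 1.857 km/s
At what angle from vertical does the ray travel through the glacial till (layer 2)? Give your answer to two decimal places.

Ray parameter p = sin 6.8° / 0.724 = 1.6354e-01 s/km.
sin θ_2 = p·V_2 = 1.6354e-01 × 1.066 = 0.1743.
θ_2 = arcsin 0.1743 = 10.04°.

10.04°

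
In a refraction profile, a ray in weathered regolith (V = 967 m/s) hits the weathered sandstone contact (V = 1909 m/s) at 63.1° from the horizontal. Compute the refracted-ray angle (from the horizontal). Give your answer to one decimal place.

26.7°

Convert to the normal: θ₁ = 90° − 63.1° = 26.9°.
Snell's law: sin θ₂ = (V₂/V₁)·sin θ₁ = (1909/967)·sin 26.9° = 0.8932.
θ₂ = sin⁻¹(0.8932) = 63.27° (from vertical).
From the interface: 90° − 63.27° = 26.73°.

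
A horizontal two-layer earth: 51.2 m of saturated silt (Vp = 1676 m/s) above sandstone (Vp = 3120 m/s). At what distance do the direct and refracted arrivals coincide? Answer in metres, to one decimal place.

x_cross = 2h·√((V₂+V₁)/(V₂−V₁)).
(V₂+V₁)/(V₂−V₁) = (3120+1676)/(3120−1676) = 3.3213; √ = 1.8225.
x_cross = 2·51.2·1.8225 = 186.62 m.

186.6 m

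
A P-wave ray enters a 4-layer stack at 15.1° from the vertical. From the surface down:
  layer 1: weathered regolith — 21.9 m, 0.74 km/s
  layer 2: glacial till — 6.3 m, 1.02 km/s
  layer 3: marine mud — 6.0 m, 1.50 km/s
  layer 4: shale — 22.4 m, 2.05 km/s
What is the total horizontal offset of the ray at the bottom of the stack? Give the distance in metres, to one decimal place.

Apply Snell's law at each interface; in layer i the horizontal offset is hᵢ·tan θᵢ.
Layer 1: θ = 15.10°; offset = 21.9·tan 15.10° = 5.909 m.
Layer 2: sin θ = 1.02·sin 15.1°/0.74 = 0.3591, θ = 21.04°; offset = 6.3·tan 21.04° = 2.424 m.
Layer 3: sin θ = 1.50·sin 15.1°/0.74 = 0.5280, θ = 31.87°; offset = 6.0·tan 31.87° = 3.731 m.
Layer 4: sin θ = 2.05·sin 15.1°/0.74 = 0.7217, θ = 46.19°; offset = 22.4·tan 46.19° = 23.352 m.
Total horizontal offset = 35.416 m.

35.4 m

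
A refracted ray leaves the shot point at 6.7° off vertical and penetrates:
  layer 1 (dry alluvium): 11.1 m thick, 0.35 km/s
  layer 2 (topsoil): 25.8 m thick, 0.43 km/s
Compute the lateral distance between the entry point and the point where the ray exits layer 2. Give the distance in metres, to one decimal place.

Apply Snell's law at each interface; in layer i the horizontal offset is hᵢ·tan θᵢ.
Layer 1: θ = 6.70°; offset = 11.1·tan 6.70° = 1.304 m.
Layer 2: sin θ = 0.43·sin 6.7°/0.35 = 0.1433, θ = 8.24°; offset = 25.8·tan 8.24° = 3.737 m.
Σ offsets = 5.041 m.

5.0 m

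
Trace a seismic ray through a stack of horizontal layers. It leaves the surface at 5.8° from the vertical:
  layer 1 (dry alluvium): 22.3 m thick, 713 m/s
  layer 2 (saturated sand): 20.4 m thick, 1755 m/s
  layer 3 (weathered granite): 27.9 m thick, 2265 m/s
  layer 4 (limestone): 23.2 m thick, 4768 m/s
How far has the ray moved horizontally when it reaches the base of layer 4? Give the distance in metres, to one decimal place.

38.2 m

Ray parameter p = sin 5.8° / 713 m/s = 1.4173e-04 s/m.
Layer 1: θ = 5.80°; offset = 22.3·tan 5.80° = 2.265 m.
Layer 2: sin θ = p·1755 = 0.2487 → θ = 14.40°; offset = 20.4·tan 14.40° = 5.239 m.
Layer 3: sin θ = p·2265 = 0.3210 → θ = 18.73°; offset = 27.9·tan 18.73° = 9.457 m.
Layer 4: sin θ = p·4768 = 0.6758 → θ = 42.52°; offset = 23.2·tan 42.52° = 21.270 m.
Σ offsets = 38.232 m.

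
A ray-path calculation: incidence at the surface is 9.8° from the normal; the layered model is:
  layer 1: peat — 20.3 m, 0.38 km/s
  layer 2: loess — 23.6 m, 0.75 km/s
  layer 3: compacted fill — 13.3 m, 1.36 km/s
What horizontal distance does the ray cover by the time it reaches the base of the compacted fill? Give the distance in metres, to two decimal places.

Apply Snell's law at each interface; in layer i the horizontal offset is hᵢ·tan θᵢ.
Layer 1: θ = 9.80°; offset = 20.3·tan 9.80° = 3.5064 m.
Layer 2: sin θ = 0.75·sin 9.8°/0.38 = 0.3359, θ = 19.63°; offset = 23.6·tan 19.63° = 8.4174 m.
Layer 3: sin θ = 1.36·sin 9.8°/0.38 = 0.6092, θ = 37.53°; offset = 13.3·tan 37.53° = 10.2164 m.
Total horizontal offset = 22.1401 m.

22.14 m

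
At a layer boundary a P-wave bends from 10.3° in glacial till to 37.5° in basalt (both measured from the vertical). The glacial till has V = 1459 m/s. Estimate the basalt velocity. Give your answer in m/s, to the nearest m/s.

4967 m/s

sin 10.3° = 0.1788; sin 37.5° = 0.6088.
V₂ = V₁·(sin θ₂/sin θ₁) = 1459·(0.6088/0.1788) = 4967.40 m/s.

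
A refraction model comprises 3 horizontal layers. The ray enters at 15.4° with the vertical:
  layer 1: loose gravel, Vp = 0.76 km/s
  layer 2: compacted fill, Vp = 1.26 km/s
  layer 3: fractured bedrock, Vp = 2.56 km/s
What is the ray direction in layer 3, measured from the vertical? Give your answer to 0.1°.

63.4°

Snell's law across each interface conserves sin θ / V, so sin θ_3 = V_3·sin θ₁/V₁.
sin θ_3 = 2.56 × sin 15.4° / 0.76 = 0.8945.
θ_3 = arcsin 0.8945 = 63.44°.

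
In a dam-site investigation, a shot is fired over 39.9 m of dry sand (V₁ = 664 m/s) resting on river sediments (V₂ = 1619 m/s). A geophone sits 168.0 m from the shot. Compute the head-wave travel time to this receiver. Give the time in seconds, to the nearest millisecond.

0.213 s

θ_c = arcsin(V₁/V₂) = arcsin(664/1619) = 24.21°, cos θ_c = 0.9120.
Intercept time tᵢ = 2h cos θ_c / V₁ = 2·39.9·0.9120/664 = 0.10961 s.
t = x/V₂ + tᵢ = 168.0/1619 + 0.10961 = 0.21338 s.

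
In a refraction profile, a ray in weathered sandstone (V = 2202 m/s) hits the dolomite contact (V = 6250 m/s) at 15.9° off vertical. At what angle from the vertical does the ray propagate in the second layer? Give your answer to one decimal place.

51.0°

Snell's law: sin θ₂ = (V₂/V₁)·sin θ₁ = (6250/2202)·sin 15.9° = 0.7776.
θ₂ = arcsin 0.7776 = 51.04° from the normal.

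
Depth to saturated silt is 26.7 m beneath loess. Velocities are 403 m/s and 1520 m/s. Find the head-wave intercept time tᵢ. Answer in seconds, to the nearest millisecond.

0.128 s

tᵢ = 2h·√(V₂²−V₁²)/(V₁V₂).
√(V₂²−V₁²) = √(1520²−403²) = 1465.6 m/s.
tᵢ = 2·26.7·1465.6/(403·1520) = 0.12776 s.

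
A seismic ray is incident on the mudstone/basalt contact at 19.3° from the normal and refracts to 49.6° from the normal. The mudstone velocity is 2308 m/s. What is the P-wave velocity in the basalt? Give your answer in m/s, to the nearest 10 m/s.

5320 m/s

Snell's law: sin 19.3°/V₁ = sin 49.6°/V₂.
V₂ = V₁·sin 49.6°/sin 19.3° = 2308 × 2.3041 = 5317.86 m/s.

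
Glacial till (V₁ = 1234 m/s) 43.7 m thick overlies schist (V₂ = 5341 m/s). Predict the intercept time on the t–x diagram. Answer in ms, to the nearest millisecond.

tᵢ = 2h·√(V₂²−V₁²)/(V₁V₂).
√(V₂²−V₁²) = √(5341²−1234²) = 5196.5 m/s.
tᵢ = 2·43.7·5196.5/(1234·5341) = 0.06891 s.

69 ms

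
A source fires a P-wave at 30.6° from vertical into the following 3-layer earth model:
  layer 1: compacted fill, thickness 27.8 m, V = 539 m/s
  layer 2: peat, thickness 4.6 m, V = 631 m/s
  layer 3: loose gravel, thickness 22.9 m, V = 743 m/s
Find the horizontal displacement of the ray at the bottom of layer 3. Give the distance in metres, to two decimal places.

42.41 m

Ray parameter p = sin 30.6° / 539 m/s = 9.4442e-04 s/m.
Layer 1: θ = 30.60°; offset = 27.8·tan 30.60° = 16.4409 m.
Layer 2: sin θ = p·631 = 0.5959 → θ = 36.58°; offset = 4.6·tan 36.58° = 3.4136 m.
Layer 3: sin θ = p·743 = 0.7017 → θ = 44.56°; offset = 22.9·tan 44.56° = 22.5539 m.
Total horizontal offset = 42.4084 m.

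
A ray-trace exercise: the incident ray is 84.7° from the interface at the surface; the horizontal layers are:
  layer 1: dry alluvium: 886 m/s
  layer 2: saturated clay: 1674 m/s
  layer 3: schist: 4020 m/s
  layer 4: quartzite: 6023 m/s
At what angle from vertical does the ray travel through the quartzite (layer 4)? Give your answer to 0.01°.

38.90°

From the normal: θ₁ = 90° − 84.7° = 5.3°.
Snell's law across each interface conserves sin θ / V, so sin θ_4 = V_4·sin θ₁/V₁.
sin θ_4 = 6023 × sin 5.3° / 886 = 0.6279.
θ_4 = 38.90° from the vertical.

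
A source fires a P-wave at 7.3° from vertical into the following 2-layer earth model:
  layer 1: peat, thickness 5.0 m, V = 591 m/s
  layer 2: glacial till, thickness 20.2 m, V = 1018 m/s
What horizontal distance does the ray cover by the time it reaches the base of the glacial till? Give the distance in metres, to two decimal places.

p = sin θ₁/V₁ = sin 7.3°/591 = 2.1500e-04 s/m is conserved through the stack.
Layer 1: θ = 7.30°; offset = 5.0·tan 7.30° = 0.6405 m.
Layer 2: sin θ = p·1018 = 0.2189 → θ = 12.64°; offset = 20.2·tan 12.64° = 4.5310 m.
Total horizontal offset = 5.1715 m.

5.17 m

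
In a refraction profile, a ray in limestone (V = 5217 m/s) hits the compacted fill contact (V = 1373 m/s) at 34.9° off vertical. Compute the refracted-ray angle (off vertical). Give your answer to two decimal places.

8.66°

Snell's law: sin θ₂ = (V₂/V₁)·sin θ₁ = (1373/5217)·sin 34.9° = 0.1506.
θ₂ = arcsin 0.1506 = 8.66° from the normal.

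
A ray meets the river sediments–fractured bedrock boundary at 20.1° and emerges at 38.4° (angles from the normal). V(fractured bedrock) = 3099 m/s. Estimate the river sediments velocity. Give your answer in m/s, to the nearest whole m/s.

1715 m/s

Snell's law: sin 20.1°/V₁ = sin 38.4°/V₂.
V₁ = V₂·sin 20.1°/sin 38.4° = 3099 × 0.5533 = 1714.57 m/s.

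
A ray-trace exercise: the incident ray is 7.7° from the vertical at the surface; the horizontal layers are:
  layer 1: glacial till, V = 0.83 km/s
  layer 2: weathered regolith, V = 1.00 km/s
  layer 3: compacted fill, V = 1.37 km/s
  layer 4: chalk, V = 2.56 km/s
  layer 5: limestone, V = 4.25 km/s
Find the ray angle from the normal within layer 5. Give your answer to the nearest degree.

43°

Snell's law across each interface conserves sin θ / V, so sin θ_5 = V_5·sin θ₁/V₁.
sin θ_5 = 4.25 × sin 7.7° / 0.83 = 0.6861.
θ_5 = 43.32° from the vertical.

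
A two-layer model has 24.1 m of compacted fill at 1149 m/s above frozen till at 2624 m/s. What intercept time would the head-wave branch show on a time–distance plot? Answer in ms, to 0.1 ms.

θ_c = arcsin(V₁/V₂) = arcsin(1149/2624) = 25.97°; cos θ_c = 0.8990.
tᵢ = 2h·cos θ_c / V₁ = 2·24.1·0.8990 / 1149 = 0.03771 s.

37.7 ms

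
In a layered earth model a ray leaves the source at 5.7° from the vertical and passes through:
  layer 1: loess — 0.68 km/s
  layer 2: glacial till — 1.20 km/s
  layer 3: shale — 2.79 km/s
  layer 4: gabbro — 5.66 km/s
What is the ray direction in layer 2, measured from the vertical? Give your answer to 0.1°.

10.1°

Ray parameter p = sin 5.7° / 0.68 = 1.4606e-01 s/km.
sin θ_2 = p·V_2 = 1.4606e-01 × 1.20 = 0.1753.
θ_2 = 10.09° from the vertical.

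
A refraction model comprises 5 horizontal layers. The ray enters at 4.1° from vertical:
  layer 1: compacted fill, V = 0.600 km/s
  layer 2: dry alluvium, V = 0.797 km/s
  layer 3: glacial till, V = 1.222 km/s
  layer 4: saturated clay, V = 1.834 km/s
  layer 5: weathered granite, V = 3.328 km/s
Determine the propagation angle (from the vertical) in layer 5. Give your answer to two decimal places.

Snell's law across each interface conserves sin θ / V, so sin θ_5 = V_5·sin θ₁/V₁.
sin θ_5 = 3.328 × sin 4.1° / 0.600 = 0.3966.
θ_5 = 23.36° from the vertical.

23.36°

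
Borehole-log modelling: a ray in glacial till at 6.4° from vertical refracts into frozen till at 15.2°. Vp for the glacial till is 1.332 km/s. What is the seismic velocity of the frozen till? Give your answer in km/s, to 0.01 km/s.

Snell's law: sin 6.4°/V₁ = sin 15.2°/V₂.
V₂ = V₁·sin 15.2°/sin 6.4° = 1.332 × 2.3521 = 3.13 km/s.

3.13 km/s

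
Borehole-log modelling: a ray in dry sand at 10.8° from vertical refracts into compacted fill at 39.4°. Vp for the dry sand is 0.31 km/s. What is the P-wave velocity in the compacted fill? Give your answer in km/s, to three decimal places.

1.050 km/s

sin 10.8° = 0.1874; sin 39.4° = 0.6347.
V₂ = V₁·(sin θ₂/sin θ₁) = 0.31·(0.6347/0.1874) = 1.050 km/s.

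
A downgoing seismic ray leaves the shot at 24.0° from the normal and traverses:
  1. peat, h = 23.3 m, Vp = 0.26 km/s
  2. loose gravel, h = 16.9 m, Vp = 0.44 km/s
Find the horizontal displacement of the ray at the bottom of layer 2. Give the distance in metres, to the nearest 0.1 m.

26.4 m

Apply Snell's law at each interface; in layer i the horizontal offset is hᵢ·tan θᵢ.
Layer 1: θ = 24.00°; offset = 23.3·tan 24.00° = 10.374 m.
Layer 2: sin θ = 0.44·sin 24.0°/0.26 = 0.6883, θ = 43.50°; offset = 16.9·tan 43.50° = 16.036 m.
Σ offsets = 26.410 m.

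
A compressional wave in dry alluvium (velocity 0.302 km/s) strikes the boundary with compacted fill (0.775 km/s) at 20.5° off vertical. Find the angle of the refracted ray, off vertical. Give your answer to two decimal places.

63.99°

sin θ₁/V₁ = sin θ₂/V₂ ⇒ sin θ₂ = 0.775·sin 20.5°/0.302 = 0.775·0.3502/0.302 = 0.8987.
θ₂ = sin⁻¹(0.8987) = 63.99° (from vertical).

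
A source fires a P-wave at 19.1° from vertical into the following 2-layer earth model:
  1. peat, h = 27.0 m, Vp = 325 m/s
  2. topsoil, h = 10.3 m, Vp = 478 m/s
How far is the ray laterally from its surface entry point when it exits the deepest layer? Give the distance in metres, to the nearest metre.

Apply Snell's law at each interface; in layer i the horizontal offset is hᵢ·tan θᵢ.
Layer 1: θ = 19.10°; offset = 27.0·tan 19.10° = 9.350 m.
Layer 2: sin θ = 478·sin 19.1°/325 = 0.4813, θ = 28.77°; offset = 10.3·tan 28.77° = 5.655 m.
Total horizontal offset = 15.005 m.

15 m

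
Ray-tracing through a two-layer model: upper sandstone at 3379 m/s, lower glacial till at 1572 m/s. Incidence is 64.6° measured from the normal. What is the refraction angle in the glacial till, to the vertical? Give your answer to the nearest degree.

sin θ₁/V₁ = sin θ₂/V₂ ⇒ sin θ₂ = 1572·sin 64.6°/3379 = 1572·0.9033/3379 = 0.4203.
θ₂ = sin⁻¹(0.4203) = 24.85° (from vertical).

25°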